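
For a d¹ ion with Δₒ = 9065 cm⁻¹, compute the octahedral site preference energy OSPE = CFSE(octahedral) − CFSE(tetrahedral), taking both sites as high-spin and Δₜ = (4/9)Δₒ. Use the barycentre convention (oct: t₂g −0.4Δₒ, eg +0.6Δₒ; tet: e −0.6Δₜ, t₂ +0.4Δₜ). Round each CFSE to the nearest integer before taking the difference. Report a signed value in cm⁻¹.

In an octahedral site d¹ (HS) is t2g^1 e_g^0, giving CFSE(oct) = -0.4Δₒ = -3626 cm⁻¹.
Tetrahedral: e^1 t2^0, CFSE = 1(−0.6) + 0(+0.4) = -0.6Δₜ = -0.6 × (4/9) × 9065 = -2417 cm⁻¹.
Subtracting, OSPE = -3626 − (-2417) = -1209 cm⁻¹.

-1209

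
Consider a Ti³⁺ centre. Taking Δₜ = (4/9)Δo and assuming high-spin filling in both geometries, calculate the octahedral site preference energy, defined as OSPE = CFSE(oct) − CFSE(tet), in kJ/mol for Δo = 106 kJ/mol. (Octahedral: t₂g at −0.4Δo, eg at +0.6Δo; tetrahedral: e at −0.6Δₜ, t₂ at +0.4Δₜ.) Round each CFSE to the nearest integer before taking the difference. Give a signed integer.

-14

Group 4 minus oxidation state +3 gives a d¹ configuration for Ti³⁺.
Octahedral high-spin t₂g¹ eg⁰: CFSE = -0.4 × 106 = -42 kJ/mol.
Tetrahedral: e¹ t₂⁰, CFSE = 1(−0.6) + 0(+0.4) = -0.6Δₜ = -0.6 × (4/9) × 106 = -28 kJ/mol.
OSPE = CFSE(oct) − CFSE(tet) = -42 − (-28) = -14 kJ/mol.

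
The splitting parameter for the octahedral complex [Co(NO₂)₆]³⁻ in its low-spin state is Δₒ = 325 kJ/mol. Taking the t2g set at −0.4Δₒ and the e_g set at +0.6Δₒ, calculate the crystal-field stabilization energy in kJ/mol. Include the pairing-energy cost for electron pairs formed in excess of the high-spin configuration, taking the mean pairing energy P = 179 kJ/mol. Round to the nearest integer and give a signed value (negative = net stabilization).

Each NO₂⁻ contributes -1; 6 × (-1) = -6. With overall charge -3, Co is in the +3 oxidation state.
Group 9 minus oxidation state +3 gives a d⁶ configuration for Co³⁺.
Configuration: t2g^6 e_g^0.
CFSE(orbital) = 6×(-0.4Δₒ) + 0×(0.6Δₒ) = -2.4Δₒ; with Δₒ = 325 kJ/mol that is -780 kJ/mol.
High-spin d⁶ would be t2g^4 e_g^2 with 1 pair; low-spin has 3, so 2 excess pairs cost +2P = +358 kJ/mol.
Overall CFSE = -780 + 358 = -422 kJ/mol.

-422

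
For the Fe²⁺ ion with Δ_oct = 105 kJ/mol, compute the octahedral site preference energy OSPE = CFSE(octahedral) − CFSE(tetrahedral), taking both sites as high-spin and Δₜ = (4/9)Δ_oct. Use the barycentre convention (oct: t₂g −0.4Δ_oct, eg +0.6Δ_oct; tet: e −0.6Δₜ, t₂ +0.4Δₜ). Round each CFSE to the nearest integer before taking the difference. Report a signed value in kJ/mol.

-14

Group 8 minus oxidation state +2 gives a d⁶ configuration for Fe²⁺.
Octahedral (high-spin): t2g^4 e_g^2, CFSE = 4(−0.4) + 2(+0.6) = -0.4Δ_oct = -0.4 × 105 = -42 kJ/mol.
Tetrahedral e^3 t2^3 gives -0.6Δₜ = -0.6 × (4/9) × 105 = -28 kJ/mol.
OSPE = -42 − (-28) = -14 kJ/mol.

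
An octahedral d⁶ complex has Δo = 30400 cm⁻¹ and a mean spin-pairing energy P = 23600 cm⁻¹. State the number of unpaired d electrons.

Here Δo > P (30400 > 23600), so the low-spin state is favoured.
That gives t₂g⁶ eg⁰.
Unpaired electrons: 0.

0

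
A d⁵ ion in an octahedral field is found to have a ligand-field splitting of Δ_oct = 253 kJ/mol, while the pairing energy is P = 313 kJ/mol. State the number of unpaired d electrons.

5

Since Δ_oct = 253 kJ/mol < P = 313 kJ/mol, the complex adopts the high-spin configuration.
That gives t₂g³ eg².
Unpaired electrons: 5.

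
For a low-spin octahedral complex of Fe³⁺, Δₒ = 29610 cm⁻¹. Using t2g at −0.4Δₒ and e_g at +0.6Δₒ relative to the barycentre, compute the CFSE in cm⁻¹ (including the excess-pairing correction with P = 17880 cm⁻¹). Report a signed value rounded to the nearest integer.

Fe sits in group 8; removing 3 electrons leaves Fe³⁺ with 8 − 3 = 5 d electrons.
Electron filling gives t2g^5 e_g^0.
The orbital stabilization is -2.0Δₒ = -2.0 × 29610 = -59220 cm⁻¹.
Pairing penalty: 2 pairs vs 0 in the high-spin reference → 2 extra × P = 35760 cm⁻¹.
Overall CFSE = -59220 + 35760 = -23460 cm⁻¹.

-23460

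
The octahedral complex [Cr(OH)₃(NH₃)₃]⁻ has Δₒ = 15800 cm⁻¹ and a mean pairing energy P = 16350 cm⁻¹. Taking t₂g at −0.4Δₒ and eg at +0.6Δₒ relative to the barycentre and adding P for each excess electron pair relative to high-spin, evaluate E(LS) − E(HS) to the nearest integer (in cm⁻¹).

Ligand charges: 3×(-1) from OH⁻ and 3×(+0) from NH₃ sum to -3; with overall charge -1, Cr is +2.
Cr sits in group 6; removing 2 electrons leaves Cr²⁺ with 6 − 2 = 4 d electrons.
High-spin: t₂g³ eg¹, CFSE = -0.6Δₒ = -9480 cm⁻¹.
Low-spin t₂g⁴ eg⁰ gives -1.6Δₒ = -25280 cm⁻¹, but forming 1 extra pair costs 1P = 16350 cm⁻¹, so E(LS) = -25280 + 16350 = -8930 cm⁻¹.
Thus E(LS) − E(HS) = 550 cm⁻¹.

550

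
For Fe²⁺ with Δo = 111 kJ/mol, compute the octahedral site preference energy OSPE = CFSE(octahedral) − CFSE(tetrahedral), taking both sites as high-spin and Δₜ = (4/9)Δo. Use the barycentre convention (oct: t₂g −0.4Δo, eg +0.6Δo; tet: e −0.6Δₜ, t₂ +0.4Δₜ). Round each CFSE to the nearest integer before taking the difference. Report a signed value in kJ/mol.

-14

Fe is in group 8, so Fe²⁺ is d⁶ (8 − 2 = 6).
In an octahedral site d⁶ (HS) is t₂g⁴ eg², giving CFSE(oct) = -0.4Δo = -44 kJ/mol.
In a tetrahedral site the filling is e³ t₂³: CFSE(tet) = -0.6Δₜ = -0.6 × (4/9)(111) = -30 kJ/mol.
OSPE = -44 − (-30) = -14 kJ/mol.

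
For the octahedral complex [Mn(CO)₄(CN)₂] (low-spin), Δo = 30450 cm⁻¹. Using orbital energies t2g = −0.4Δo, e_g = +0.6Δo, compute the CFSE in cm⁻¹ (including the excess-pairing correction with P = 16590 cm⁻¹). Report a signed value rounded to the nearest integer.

Ligand charges: 4×(+0) from CO and 2×(-1) from CN⁻ sum to -2; with overall charge +0, Mn is +2.
Group 7 minus oxidation state +2 gives a d⁵ configuration for Mn²⁺.
Electron filling gives t2g^5 e_g^0.
CFSE(orbital) = 5×(-0.4Δo) + 0×(0.6Δo) = -2.0Δo; with Δo = 30450 cm⁻¹ that is -60900 cm⁻¹.
High-spin d⁵ would be t2g^3 e_g^2 with 0 pairs; low-spin has 2, so 2 excess pairs cost +2P = +33180 cm⁻¹.
Combining: -60900 + 33180 = -27720 cm⁻¹.

-27720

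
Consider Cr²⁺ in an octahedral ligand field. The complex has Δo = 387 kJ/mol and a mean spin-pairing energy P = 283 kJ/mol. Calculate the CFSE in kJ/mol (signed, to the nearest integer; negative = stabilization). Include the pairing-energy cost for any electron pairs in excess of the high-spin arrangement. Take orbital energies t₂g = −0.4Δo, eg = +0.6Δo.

Cr²⁺: group 6, so d-count = 6 − 2 = 4.
With Δo > P the complex is low-spin.
That gives t₂g⁴ eg⁰.
Orbital CFSE = -1.6Δo = -1.6 × 387 = -619 kJ/mol.
Excess pairs vs high-spin: 1 − 0 = 1; pairing cost = +283 kJ/mol.
Net CFSE = -619 + 283 = -336 kJ/mol.

-336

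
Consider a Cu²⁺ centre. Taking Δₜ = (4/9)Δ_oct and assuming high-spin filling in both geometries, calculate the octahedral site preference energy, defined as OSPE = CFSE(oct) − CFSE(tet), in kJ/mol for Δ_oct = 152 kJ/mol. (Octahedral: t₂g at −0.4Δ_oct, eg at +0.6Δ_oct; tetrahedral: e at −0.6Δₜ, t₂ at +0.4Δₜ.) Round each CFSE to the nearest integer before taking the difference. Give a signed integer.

Group 11 minus oxidation state +2 gives a d⁹ configuration for Cu²⁺.
Octahedral high-spin t₂g⁶ eg³: CFSE = -0.6 × 152 = -91 kJ/mol.
In a tetrahedral site the filling is e⁴ t₂⁵: CFSE(tet) = -0.4Δₜ = -0.4 × (4/9)(152) = -27 kJ/mol.
Subtracting, OSPE = -91 − (-27) = -64 kJ/mol.

-64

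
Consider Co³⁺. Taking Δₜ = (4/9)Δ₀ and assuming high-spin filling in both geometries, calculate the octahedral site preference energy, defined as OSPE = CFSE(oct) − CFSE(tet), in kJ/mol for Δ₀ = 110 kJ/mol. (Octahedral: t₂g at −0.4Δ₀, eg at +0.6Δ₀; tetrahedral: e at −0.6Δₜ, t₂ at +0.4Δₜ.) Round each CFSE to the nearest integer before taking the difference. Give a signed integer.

-15

Group 9 minus oxidation state +3 gives a d⁶ configuration for Co³⁺.
Octahedral high-spin t₂g⁴ eg²: CFSE = -0.4 × 110 = -44 kJ/mol.
Tetrahedral: e³ t₂³, CFSE = 3(−0.6) + 3(+0.4) = -0.6Δₜ = -0.6 × (4/9) × 110 = -29 kJ/mol.
OSPE = CFSE(oct) − CFSE(tet) = -44 − (-29) = -15 kJ/mol.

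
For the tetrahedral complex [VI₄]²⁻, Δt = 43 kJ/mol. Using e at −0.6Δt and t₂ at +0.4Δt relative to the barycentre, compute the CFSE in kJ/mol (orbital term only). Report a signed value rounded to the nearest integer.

Each I⁻ contributes -1; 4 × (-1) = -4. With overall charge -2, V is in the +2 oxidation state.
V²⁺: group 5, so d-count = 5 − 2 = 3.
Tetrahedral fields are weak (Δₜ ≈ 4/9 Δₒ), so electrons fill high-spin.
Configuration: e² t₂¹.
CFSE(orbital) = 2×(-0.6Δt) + 1×(0.4Δt) = -0.8Δt; with Δt = 43 kJ/mol that is -34 kJ/mol.

-34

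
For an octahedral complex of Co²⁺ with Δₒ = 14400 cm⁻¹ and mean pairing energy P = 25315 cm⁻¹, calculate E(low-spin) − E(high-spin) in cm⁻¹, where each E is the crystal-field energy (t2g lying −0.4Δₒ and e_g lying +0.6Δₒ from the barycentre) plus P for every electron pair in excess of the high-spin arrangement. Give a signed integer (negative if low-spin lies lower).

10915

Co sits in group 9; removing 2 electrons leaves Co²⁺ with 9 − 2 = 7 d electrons.
High-spin d⁷ fills as t2g^5 e_g^2 with CFSE 5(−0.4) + 2(+0.6) = -0.8Δₒ = -11520 cm⁻¹.
For low-spin the configuration is t2g^6 e_g^1: orbital energy -1.8 × 14400 = -25920 cm⁻¹, and 1 additional pair relative to high-spin adds 25315 cm⁻¹, giving -605 cm⁻¹.
The difference is -605 − (-11520) = 10915 cm⁻¹, so high-spin lies lower.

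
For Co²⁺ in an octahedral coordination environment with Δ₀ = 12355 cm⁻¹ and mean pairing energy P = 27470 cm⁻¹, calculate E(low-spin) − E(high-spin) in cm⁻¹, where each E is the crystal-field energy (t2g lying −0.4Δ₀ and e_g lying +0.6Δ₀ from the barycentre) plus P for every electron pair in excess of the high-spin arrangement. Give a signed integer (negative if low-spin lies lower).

Group 9 minus oxidation state +2 gives a d⁷ configuration for Co²⁺.
In the high-spin limit (t2g^5 e_g^2) the orbital term is -0.8Δ₀ = -9884 cm⁻¹, with no excess pairing.
Low-spin t2g^6 e_g^1 gives -1.8Δ₀ = -22239 cm⁻¹, but forming 1 extra pair costs 1P = 27470 cm⁻¹, so E(LS) = -22239 + 27470 = 5231 cm⁻¹.
The difference is 5231 − (-9884) = 15115 cm⁻¹, so high-spin lies lower.

15115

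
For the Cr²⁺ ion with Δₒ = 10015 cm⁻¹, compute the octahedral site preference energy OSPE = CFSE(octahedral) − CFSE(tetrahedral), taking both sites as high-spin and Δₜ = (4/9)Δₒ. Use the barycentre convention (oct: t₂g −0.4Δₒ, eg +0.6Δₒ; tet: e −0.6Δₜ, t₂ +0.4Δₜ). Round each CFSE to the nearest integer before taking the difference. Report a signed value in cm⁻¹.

Cr is in group 6, so Cr²⁺ is d⁴ (6 − 2 = 4).
In an octahedral site d⁴ (HS) is t2g^3 e_g^1, giving CFSE(oct) = -0.6Δₒ = -6009 cm⁻¹.
Tetrahedral: e^2 t2^2, CFSE = 2(−0.6) + 2(+0.4) = -0.4Δₜ = -0.4 × (4/9) × 10015 = -1780 cm⁻¹.
OSPE = CFSE(oct) − CFSE(tet) = -6009 − (-1780) = -4229 cm⁻¹.

-4229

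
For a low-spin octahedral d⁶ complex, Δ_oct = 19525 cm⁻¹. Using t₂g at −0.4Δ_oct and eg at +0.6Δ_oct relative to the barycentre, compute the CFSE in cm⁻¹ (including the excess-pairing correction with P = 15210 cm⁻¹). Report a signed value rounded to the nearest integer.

-16440

Electron filling gives t₂g⁶ eg⁰.
CFSE(orbital) = 6×(-0.4Δ_oct) + 0×(0.6Δ_oct) = -2.4Δ_oct; with Δ_oct = 19525 cm⁻¹ that is -46860 cm⁻¹.
Pairing penalty: 3 pairs vs 1 in the high-spin reference → 2 extra × P = 30420 cm⁻¹.
Net CFSE = -46860 + 30420 = -16440 cm⁻¹.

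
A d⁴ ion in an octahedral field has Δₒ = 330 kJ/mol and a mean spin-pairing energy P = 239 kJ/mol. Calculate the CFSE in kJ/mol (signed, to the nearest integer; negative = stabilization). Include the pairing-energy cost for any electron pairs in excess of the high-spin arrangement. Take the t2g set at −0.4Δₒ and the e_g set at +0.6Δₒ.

-289

With Δₒ > P the complex is low-spin.
That gives t2g^4 e_g^0.
Orbital CFSE = -1.6Δₒ = -1.6 × 330 = -528 kJ/mol.
Excess pairs vs high-spin: 1 − 0 = 1; pairing cost = +239 kJ/mol.
Net CFSE = -528 + 239 = -289 kJ/mol.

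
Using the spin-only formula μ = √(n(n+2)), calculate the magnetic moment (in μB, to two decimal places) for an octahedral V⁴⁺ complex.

1.73 μB

V⁴⁺: group 5, so d-count = 5 − 4 = 1.
For octahedral d¹ the high- and low-spin configurations coincide.
Configuration: t₂g¹ eg⁰ → 1 unpaired electron.
μ(spin-only) = √[1(1+2)] = √3 ≈ 1.73 μB.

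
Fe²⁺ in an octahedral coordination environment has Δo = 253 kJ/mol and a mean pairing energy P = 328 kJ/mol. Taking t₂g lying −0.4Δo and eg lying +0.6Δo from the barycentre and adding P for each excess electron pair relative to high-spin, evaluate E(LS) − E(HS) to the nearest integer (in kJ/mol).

150

Fe is in group 8, so Fe²⁺ is d⁶ (8 − 2 = 6).
High-spin d⁶ fills as t₂g⁴ eg² with CFSE 4(−0.4) + 2(+0.6) = -0.4Δo = -101 kJ/mol.
For low-spin the configuration is t₂g⁶ eg⁰: orbital energy -2.4 × 253 = -607 kJ/mol, and 2 additional pairs relative to high-spin add 656 kJ/mol, giving 49 kJ/mol.
The difference is 49 − (-101) = 150 kJ/mol, so high-spin lies lower.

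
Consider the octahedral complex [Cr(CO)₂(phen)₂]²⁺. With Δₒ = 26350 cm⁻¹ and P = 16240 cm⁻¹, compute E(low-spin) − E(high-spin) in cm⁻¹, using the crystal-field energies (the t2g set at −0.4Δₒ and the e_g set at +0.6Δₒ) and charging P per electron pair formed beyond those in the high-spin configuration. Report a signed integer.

-10110

Ligand charges: 2×(+0) from CO and 2×(+0) from phen sum to +0; with overall charge +2, Cr is +2.
Cr is in group 6, so Cr²⁺ is d⁴ (6 − 2 = 4).
High-spin d⁴ fills as t2g^3 e_g^1 with CFSE 3(−0.4) + 1(+0.6) = -0.6Δₒ = -15810 cm⁻¹.
Low-spin: t2g^4 e_g^0, orbital CFSE = -1.6Δₒ = -42160 cm⁻¹; plus 1 excess pair × P = +16240 cm⁻¹; total -25920 cm⁻¹.
E(LS) − E(HS) = -25920 − (-15810) = -10110 cm⁻¹.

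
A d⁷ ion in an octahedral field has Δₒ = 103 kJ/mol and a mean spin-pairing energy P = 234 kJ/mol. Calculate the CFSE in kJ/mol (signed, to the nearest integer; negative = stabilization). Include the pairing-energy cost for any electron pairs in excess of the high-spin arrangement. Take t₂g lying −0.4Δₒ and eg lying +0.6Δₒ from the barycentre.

Here Δₒ < P (103 < 234), so the high-spin state is favoured.
Filling d⁷ accordingly: t₂g⁵ eg².
Orbital CFSE = -0.8Δₒ = -0.8 × 103 = -82 kJ/mol.
High-spin has no excess pairs, so no pairing correction applies.

-82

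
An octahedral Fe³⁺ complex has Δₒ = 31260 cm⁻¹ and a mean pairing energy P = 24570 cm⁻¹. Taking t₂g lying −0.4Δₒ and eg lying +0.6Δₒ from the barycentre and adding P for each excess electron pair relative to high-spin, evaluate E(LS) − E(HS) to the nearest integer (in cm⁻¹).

Group 8 minus oxidation state +3 gives a d⁵ configuration for Fe³⁺.
In the high-spin limit (t₂g³ eg²) the orbital term is 0.0Δₒ = 0 cm⁻¹, with no excess pairing.
Low-spin t₂g⁵ eg⁰ gives -2.0Δₒ = -62520 cm⁻¹, but forming 2 extra pairs costs 2P = 49140 cm⁻¹, so E(LS) = -62520 + 49140 = -13380 cm⁻¹.
E(LS) − E(HS) = -13380 − (0) = -13380 cm⁻¹.

-13380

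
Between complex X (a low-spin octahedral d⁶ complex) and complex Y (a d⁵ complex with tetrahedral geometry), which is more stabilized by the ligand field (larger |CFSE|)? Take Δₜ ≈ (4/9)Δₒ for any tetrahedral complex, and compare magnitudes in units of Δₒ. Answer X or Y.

X: t₂g⁶ eg⁰, CFSE = -2.4Δₒ.
Y: Tetrahedral fields are weak (Δₜ ≈ 4/9 Δₒ), so electrons fill high-spin; e² t₂³, CFSE = 0.0Δₜ ≈ 0.00Δₒ.
So X has the larger |CFSE|.

X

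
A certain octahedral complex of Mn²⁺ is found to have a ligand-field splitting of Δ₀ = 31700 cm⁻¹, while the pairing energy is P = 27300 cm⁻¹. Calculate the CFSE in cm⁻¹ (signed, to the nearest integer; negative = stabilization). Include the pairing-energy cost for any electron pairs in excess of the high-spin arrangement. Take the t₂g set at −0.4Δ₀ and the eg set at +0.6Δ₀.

Mn²⁺: group 7, so d-count = 7 − 2 = 5.
With Δ₀ > P the complex is low-spin.
Configuration: t₂g⁵ eg⁰.
Orbital CFSE = -2.0Δ₀ = -2.0 × 31700 = -63400 cm⁻¹.
Excess pairs vs high-spin: 2 − 0 = 2; pairing cost = +54600 cm⁻¹.
Net CFSE = -63400 + 54600 = -8800 cm⁻¹.

-8800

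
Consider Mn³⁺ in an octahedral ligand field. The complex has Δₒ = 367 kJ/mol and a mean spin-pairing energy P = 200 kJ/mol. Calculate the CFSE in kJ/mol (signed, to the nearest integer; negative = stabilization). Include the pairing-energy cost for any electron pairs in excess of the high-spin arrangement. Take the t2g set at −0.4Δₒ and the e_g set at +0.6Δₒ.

Mn³⁺: group 7, so d-count = 7 − 3 = 4.
With Δₒ > P the complex is low-spin.
That gives t2g^4 e_g^0.
Orbital CFSE = -1.6Δₒ = -1.6 × 367 = -587 kJ/mol.
Excess pairs vs high-spin: 1 − 0 = 1; pairing cost = +200 kJ/mol.
Net CFSE = -587 + 200 = -387 kJ/mol.

-387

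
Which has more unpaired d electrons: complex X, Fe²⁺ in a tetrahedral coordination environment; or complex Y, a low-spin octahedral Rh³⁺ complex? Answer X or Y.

X: Fe²⁺: group 8, so d-count = 8 − 2 = 6; With tetrahedral geometry the complex is necessarily high-spin; e³ t₂³ → 4 unpaired.
Y: Rh sits in group 9; removing 3 electrons leaves Rh³⁺ with 9 − 3 = 6 d electrons; t₂g⁶ eg⁰ → 0 unpaired.
So X has more unpaired electrons.

X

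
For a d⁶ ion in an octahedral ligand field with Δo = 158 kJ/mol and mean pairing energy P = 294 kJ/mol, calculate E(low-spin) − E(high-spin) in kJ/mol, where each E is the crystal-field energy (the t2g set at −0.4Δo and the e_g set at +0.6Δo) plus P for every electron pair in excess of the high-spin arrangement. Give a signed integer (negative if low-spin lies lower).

High-spin: t2g^4 e_g^2, CFSE = -0.4Δo = -63 kJ/mol.
Low-spin t2g^6 e_g^0 gives -2.4Δo = -379 kJ/mol, but forming 2 extra pairs costs 2P = 588 kJ/mol, so E(LS) = -379 + 588 = 209 kJ/mol.
Thus E(LS) − E(HS) = 272 kJ/mol.

272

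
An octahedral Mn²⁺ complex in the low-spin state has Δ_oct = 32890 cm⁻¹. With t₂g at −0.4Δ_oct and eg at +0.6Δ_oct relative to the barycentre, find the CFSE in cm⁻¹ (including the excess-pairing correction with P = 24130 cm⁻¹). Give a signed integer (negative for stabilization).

Group 7 minus oxidation state +2 gives a d⁵ configuration for Mn²⁺.
The d⁵ electrons fill as t₂g⁵ eg⁰.
The orbital stabilization is -2.0Δ_oct = -2.0 × 32890 = -65780 cm⁻¹.
Relative to high-spin t₂g³ eg² (0 paired), the low-spin configuration has 2 additional pairs, contributing +2 × 24130 = +48260 cm⁻¹.
Combining: -65780 + 48260 = -17520 cm⁻¹.

-17520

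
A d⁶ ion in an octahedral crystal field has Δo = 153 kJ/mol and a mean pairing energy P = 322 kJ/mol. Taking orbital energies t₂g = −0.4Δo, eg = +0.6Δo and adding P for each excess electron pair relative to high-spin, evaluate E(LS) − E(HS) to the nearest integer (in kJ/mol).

338

High-spin d⁶ fills as t₂g⁴ eg² with CFSE 4(−0.4) + 2(+0.6) = -0.4Δo = -61 kJ/mol.
For low-spin the configuration is t₂g⁶ eg⁰: orbital energy -2.4 × 153 = -367 kJ/mol, and 2 additional pairs relative to high-spin add 644 kJ/mol, giving 277 kJ/mol.
E(LS) − E(HS) = 277 − (-61) = 338 kJ/mol.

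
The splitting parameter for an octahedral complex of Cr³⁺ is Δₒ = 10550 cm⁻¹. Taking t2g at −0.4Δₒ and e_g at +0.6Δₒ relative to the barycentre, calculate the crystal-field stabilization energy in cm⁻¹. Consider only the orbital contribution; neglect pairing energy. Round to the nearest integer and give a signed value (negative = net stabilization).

Group 6 minus oxidation state +3 gives a d³ configuration for Cr³⁺.
The d³ electrons fill as t2g^3 e_g^0.
Orbital CFSE = 3(-0.4) + 0(0.6) = -1.2Δₒ = -1.2 × 10550 = -12660 cm⁻¹.

-12660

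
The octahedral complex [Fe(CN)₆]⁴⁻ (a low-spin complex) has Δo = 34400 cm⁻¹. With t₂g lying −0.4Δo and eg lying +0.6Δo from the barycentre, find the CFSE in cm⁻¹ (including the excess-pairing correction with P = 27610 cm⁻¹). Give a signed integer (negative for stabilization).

-27340

Each CN⁻ contributes -1; 6 × (-1) = -6. With overall charge -4, Fe is in the +2 oxidation state.
Fe sits in group 8; removing 2 electrons leaves Fe²⁺ with 8 − 2 = 6 d electrons.
The d⁶ electrons fill as t₂g⁶ eg⁰.
CFSE(orbital) = 6×(-0.4Δo) + 0×(0.6Δo) = -2.4Δo; with Δo = 34400 cm⁻¹ that is -82560 cm⁻¹.
Relative to high-spin t₂g⁴ eg² (1 paired), the low-spin configuration has 2 additional pairs, contributing +2 × 27610 = +55220 cm⁻¹.
Net CFSE = -82560 + 55220 = -27340 cm⁻¹.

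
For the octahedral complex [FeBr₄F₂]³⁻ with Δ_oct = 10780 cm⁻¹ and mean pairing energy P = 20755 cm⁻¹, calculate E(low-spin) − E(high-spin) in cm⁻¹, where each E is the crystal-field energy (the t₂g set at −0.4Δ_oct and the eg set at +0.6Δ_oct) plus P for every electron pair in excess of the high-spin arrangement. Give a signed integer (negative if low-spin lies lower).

19950

Ligand charges: 4×(-1) from Br⁻ and 2×(-1) from F⁻ sum to -6; with overall charge -3, Fe is +3.
Fe³⁺: group 8, so d-count = 8 − 3 = 5.
In the high-spin limit (t₂g³ eg²) the orbital term is 0.0Δ_oct = 0 cm⁻¹, with no excess pairing.
Low-spin t₂g⁵ eg⁰ gives -2.0Δ_oct = -21560 cm⁻¹, but forming 2 extra pairs costs 2P = 41510 cm⁻¹, so E(LS) = -21560 + 41510 = 19950 cm⁻¹.
E(LS) − E(HS) = 19950 − (0) = 19950 cm⁻¹.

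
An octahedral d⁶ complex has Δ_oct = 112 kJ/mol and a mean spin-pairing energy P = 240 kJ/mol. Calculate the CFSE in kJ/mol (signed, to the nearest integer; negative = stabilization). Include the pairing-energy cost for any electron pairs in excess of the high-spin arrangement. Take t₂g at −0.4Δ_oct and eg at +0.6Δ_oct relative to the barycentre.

With Δ_oct < P the complex is high-spin.
That gives t₂g⁴ eg².
Orbital CFSE = -0.4Δ_oct = -0.4 × 112 = -45 kJ/mol.
High-spin has no excess pairs, so no pairing correction applies.

-45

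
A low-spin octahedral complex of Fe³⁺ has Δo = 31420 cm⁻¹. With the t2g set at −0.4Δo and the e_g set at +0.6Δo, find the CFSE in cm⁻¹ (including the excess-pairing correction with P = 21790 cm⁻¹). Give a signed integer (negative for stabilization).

-19260

Group 8 minus oxidation state +3 gives a d⁵ configuration for Fe³⁺.
Configuration: t2g^5 e_g^0.
Orbital CFSE = 5(-0.4) + 0(0.6) = -2.0Δo = -2.0 × 31420 = -62840 cm⁻¹.
Relative to high-spin t2g^3 e_g^2 (0 paired), the low-spin configuration has 2 additional pairs, contributing +2 × 21790 = +43580 cm⁻¹.
Net CFSE = -62840 + 43580 = -19260 cm⁻¹.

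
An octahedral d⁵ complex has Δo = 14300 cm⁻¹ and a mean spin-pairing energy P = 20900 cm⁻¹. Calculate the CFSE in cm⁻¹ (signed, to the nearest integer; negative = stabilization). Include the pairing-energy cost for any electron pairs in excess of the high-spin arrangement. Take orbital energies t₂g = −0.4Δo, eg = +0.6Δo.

0

Since Δo = 14300 cm⁻¹ < P = 20900 cm⁻¹, the complex adopts the high-spin configuration.
That gives t₂g³ eg².
Orbital CFSE = 0.0Δo = 0.0 × 14300 = 0 cm⁻¹.
High-spin has no excess pairs, so no pairing correction applies.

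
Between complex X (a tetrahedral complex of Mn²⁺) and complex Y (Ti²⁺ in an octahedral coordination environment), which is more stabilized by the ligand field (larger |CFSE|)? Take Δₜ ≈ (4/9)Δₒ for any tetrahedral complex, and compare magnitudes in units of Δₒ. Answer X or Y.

Y

X: Mn is in group 7, so Mn²⁺ is d⁵ (7 − 2 = 5); With tetrahedral geometry the complex is necessarily high-spin; e² t₂³, CFSE = 0.0Δₜ ≈ 0.00Δₒ.
Y: Group 4 minus oxidation state +2 gives a d² configuration for Ti²⁺; t₂g² eg⁰, CFSE = -0.8Δₒ.
So Y has the larger |CFSE|.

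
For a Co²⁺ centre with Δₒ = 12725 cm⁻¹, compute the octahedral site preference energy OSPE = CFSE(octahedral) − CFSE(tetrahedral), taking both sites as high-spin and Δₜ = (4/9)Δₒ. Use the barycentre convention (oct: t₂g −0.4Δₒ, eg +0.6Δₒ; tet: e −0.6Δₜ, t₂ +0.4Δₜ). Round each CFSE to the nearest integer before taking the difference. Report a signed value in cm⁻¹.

Co sits in group 9; removing 2 electrons leaves Co²⁺ with 9 − 2 = 7 d electrons.
Octahedral (high-spin): t2g^5 e_g^2, CFSE = 5(−0.4) + 2(+0.6) = -0.8Δₒ = -0.8 × 12725 = -10180 cm⁻¹.
In a tetrahedral site the filling is e^4 t2^3: CFSE(tet) = -1.2Δₜ = -1.2 × (4/9)(12725) = -6787 cm⁻¹.
OSPE = -10180 − (-6787) = -3393 cm⁻¹.

-3393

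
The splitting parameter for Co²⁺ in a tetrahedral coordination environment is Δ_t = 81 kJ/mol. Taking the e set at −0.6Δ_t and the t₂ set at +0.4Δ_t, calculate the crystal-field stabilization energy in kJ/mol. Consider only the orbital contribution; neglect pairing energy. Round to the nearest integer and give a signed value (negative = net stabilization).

-97

Group 9 minus oxidation state +2 gives a d⁷ configuration for Co²⁺.
Tetrahedral splitting is small, so the complex is high-spin.
The d⁷ electrons fill as e⁴ t₂³.
CFSE(orbital) = 4×(-0.6Δ_t) + 3×(0.4Δ_t) = -1.2Δ_t; with Δ_t = 81 kJ/mol that is -97 kJ/mol.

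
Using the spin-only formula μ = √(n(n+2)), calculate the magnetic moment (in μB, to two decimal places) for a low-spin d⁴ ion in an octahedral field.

2.83 μB

Configuration: t₂g⁴ eg⁰ → 2 unpaired electrons.
μ(spin-only) = √[2(2+2)] = √8 ≈ 2.83 μB.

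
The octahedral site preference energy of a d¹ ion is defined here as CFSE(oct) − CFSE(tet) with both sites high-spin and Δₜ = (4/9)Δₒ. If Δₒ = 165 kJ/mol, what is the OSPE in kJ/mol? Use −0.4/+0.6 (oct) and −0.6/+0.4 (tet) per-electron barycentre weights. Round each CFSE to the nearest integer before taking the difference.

Octahedral high-spin t₂g¹ eg⁰: CFSE = -0.4 × 165 = -66 kJ/mol.
In a tetrahedral site the filling is e¹ t₂⁰: CFSE(tet) = -0.6Δₜ = -0.6 × (4/9)(165) = -44 kJ/mol.
Subtracting, OSPE = -66 − (-44) = -22 kJ/mol.

-22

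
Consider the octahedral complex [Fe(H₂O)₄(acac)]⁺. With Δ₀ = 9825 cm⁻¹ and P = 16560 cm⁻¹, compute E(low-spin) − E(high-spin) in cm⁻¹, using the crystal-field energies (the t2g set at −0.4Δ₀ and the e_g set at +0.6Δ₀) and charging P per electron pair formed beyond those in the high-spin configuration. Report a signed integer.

Ligand charges: 4×(+0) from H₂O and 1×(-1) from acac⁻ sum to -1; with overall charge +1, Fe is +2.
Fe is in group 8, so Fe²⁺ is d⁶ (8 − 2 = 6).
In the high-spin limit (t2g^4 e_g^2) the orbital term is -0.4Δ₀ = -3930 cm⁻¹, with no excess pairing.
Low-spin t2g^6 e_g^0 gives -2.4Δ₀ = -23580 cm⁻¹, but forming 2 extra pairs costs 2P = 33120 cm⁻¹, so E(LS) = -23580 + 33120 = 9540 cm⁻¹.
Thus E(LS) − E(HS) = 13470 cm⁻¹.

13470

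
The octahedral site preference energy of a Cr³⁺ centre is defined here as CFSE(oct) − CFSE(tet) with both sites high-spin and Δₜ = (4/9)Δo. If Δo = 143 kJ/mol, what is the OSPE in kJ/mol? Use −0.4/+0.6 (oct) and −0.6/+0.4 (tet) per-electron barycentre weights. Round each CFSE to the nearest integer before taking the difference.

-121

Group 6 minus oxidation state +3 gives a d³ configuration for Cr³⁺.
Octahedral high-spin t₂g³ eg⁰: CFSE = -1.2 × 143 = -172 kJ/mol.
Tetrahedral e² t₂¹ gives -0.8Δₜ = -0.8 × (4/9) × 143 = -51 kJ/mol.
OSPE = -172 − (-51) = -121 kJ/mol.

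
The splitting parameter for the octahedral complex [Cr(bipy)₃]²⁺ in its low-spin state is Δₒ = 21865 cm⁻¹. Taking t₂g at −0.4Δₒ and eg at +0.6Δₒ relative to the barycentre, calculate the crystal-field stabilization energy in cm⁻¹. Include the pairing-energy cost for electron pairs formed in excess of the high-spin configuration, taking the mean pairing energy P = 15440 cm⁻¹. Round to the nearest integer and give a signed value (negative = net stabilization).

bipy is neutral, so the +2 overall charge sits on Cr: oxidation state +2.
Cr is in group 6, so Cr²⁺ is d⁴ (6 − 2 = 4).
Electron filling gives t₂g⁴ eg⁰.
The orbital stabilization is -1.6Δₒ = -1.6 × 21865 = -34984 cm⁻¹.
Pairing penalty: 1 pair vs 0 in the high-spin reference → 1 extra × P = 15440 cm⁻¹.
Net CFSE = -34984 + 15440 = -19544 cm⁻¹.

-19544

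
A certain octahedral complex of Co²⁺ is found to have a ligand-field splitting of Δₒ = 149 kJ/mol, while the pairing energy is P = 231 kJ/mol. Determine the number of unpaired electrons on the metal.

Group 9 minus oxidation state +2 gives a d⁷ configuration for Co²⁺.
Δₒ < P, so pairing is avoided: the ground state is high-spin.
Configuration: t2g^5 e_g^2.
Unpaired electrons: 3.

3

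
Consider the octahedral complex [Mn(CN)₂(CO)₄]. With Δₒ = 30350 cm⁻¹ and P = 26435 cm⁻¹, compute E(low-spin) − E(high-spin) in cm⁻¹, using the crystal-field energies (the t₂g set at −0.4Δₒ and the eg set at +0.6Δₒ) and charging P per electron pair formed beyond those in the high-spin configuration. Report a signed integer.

-7830

Ligand charges: 2×(-1) from CN⁻ and 4×(+0) from CO sum to -2; with overall charge +0, Mn is +2.
Mn²⁺: group 7, so d-count = 7 − 2 = 5.
High-spin: t₂g³ eg², CFSE = 0.0Δₒ = 0 cm⁻¹.
Low-spin t₂g⁵ eg⁰ gives -2.0Δₒ = -60700 cm⁻¹, but forming 2 extra pairs costs 2P = 52870 cm⁻¹, so E(LS) = -60700 + 52870 = -7830 cm⁻¹.
Thus E(LS) − E(HS) = -7830 cm⁻¹.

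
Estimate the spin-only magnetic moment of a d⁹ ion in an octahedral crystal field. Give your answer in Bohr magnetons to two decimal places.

1.73 Bohr magnetons

Configuration: t₂g⁶ eg³ → 1 unpaired electron.
μ(spin-only) = √[1(1+2)] = √3 ≈ 1.73 Bohr magnetons.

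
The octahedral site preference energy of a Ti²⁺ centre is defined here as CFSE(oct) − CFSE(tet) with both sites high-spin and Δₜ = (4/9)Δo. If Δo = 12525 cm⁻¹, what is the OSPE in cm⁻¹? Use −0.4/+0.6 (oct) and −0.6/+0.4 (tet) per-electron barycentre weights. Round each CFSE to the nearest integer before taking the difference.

Ti sits in group 4; removing 2 electrons leaves Ti²⁺ with 4 − 2 = 2 d electrons.
Octahedral (high-spin): t₂g² eg⁰, CFSE = 2(−0.4) + 0(+0.6) = -0.8Δo = -0.8 × 12525 = -10020 cm⁻¹.
In a tetrahedral site the filling is e² t₂⁰: CFSE(tet) = -1.2Δₜ = -1.2 × (4/9)(12525) = -6680 cm⁻¹.
OSPE = -10020 − (-6680) = -3340 cm⁻¹.

-3340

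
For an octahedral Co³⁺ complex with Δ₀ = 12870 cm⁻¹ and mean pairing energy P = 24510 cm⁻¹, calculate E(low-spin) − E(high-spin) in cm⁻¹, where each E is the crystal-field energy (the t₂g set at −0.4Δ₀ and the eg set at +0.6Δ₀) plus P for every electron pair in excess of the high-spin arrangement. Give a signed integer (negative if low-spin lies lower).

23280

Co sits in group 9; removing 3 electrons leaves Co³⁺ with 9 − 3 = 6 d electrons.
In the high-spin limit (t₂g⁴ eg²) the orbital term is -0.4Δ₀ = -5148 cm⁻¹, with no excess pairing.
Low-spin: t₂g⁶ eg⁰, orbital CFSE = -2.4Δ₀ = -30888 cm⁻¹; plus 2 excess pairs × P = +49020 cm⁻¹; total 18132 cm⁻¹.
Thus E(LS) − E(HS) = 23280 cm⁻¹.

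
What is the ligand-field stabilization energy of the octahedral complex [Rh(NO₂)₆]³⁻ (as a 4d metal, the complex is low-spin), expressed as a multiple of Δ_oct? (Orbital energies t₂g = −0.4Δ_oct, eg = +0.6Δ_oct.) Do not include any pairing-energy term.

Each NO₂⁻ contributes -1; 6 × (-1) = -6. With overall charge -3, Rh is in the +3 oxidation state.
Rh is in group 9, so Rh³⁺ is d⁶ (9 − 3 = 6).
Configuration: t₂g⁶ eg⁰.
CFSE = 6(-0.4Δ_oct) + 0(0.6Δ_oct) = -2.4Δ_oct + 0.0Δ_oct = -2.4Δ_oct.

-2.4 Δ_oct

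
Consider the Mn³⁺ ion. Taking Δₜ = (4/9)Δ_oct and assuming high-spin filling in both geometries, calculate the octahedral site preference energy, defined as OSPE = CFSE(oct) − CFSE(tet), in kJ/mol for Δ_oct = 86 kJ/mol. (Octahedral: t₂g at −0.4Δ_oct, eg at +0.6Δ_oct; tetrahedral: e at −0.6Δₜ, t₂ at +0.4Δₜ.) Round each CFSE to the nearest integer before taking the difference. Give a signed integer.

Mn³⁺: group 7, so d-count = 7 − 3 = 4.
In an octahedral site d⁴ (HS) is t₂g³ eg¹, giving CFSE(oct) = -0.6Δ_oct = -52 kJ/mol.
In a tetrahedral site the filling is e² t₂²: CFSE(tet) = -0.4Δₜ = -0.4 × (4/9)(86) = -15 kJ/mol.
OSPE = -52 − (-15) = -37 kJ/mol.

-37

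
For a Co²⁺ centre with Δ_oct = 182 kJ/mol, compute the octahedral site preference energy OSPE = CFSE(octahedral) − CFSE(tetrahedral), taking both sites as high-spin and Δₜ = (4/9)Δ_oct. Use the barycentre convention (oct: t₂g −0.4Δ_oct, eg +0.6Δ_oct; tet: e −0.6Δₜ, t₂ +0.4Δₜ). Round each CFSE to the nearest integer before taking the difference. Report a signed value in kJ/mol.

-49

Co sits in group 9; removing 2 electrons leaves Co²⁺ with 9 − 2 = 7 d electrons.
Octahedral high-spin t2g^5 e_g^2: CFSE = -0.8 × 182 = -146 kJ/mol.
Tetrahedral: e^4 t2^3, CFSE = 4(−0.6) + 3(+0.4) = -1.2Δₜ = -1.2 × (4/9) × 182 = -97 kJ/mol.
OSPE = CFSE(oct) − CFSE(tet) = -146 − (-97) = -49 kJ/mol.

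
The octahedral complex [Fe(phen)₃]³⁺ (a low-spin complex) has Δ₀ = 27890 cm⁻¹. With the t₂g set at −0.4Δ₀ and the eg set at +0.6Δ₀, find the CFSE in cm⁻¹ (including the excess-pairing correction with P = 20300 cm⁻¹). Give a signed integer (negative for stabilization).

-15180

phen is neutral, so the +3 overall charge sits on Fe: oxidation state +3.
Fe sits in group 8; removing 3 electrons leaves Fe³⁺ with 8 − 3 = 5 d electrons.
The d⁵ electrons fill as t₂g⁵ eg⁰.
CFSE(orbital) = 5×(-0.4Δ₀) + 0×(0.6Δ₀) = -2.0Δ₀; with Δ₀ = 27890 cm⁻¹ that is -55780 cm⁻¹.
High-spin d⁵ would be t₂g³ eg² with 0 pairs; low-spin has 2, so 2 excess pairs cost +2P = +40600 cm⁻¹.
Overall CFSE = -55780 + 40600 = -15180 cm⁻¹.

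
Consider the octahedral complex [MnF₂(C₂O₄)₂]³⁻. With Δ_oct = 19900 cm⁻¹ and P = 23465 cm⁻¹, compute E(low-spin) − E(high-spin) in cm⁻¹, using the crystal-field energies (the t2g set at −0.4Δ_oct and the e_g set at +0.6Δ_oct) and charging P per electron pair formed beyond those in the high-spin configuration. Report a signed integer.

Ligand charges: 2×(-1) from F⁻ and 2×(-2) from C₂O₄²⁻ sum to -6; with overall charge -3, Mn is +3.
Mn³⁺: group 7, so d-count = 7 − 3 = 4.
High-spin: t2g^3 e_g^1, CFSE = -0.6Δ_oct = -11940 cm⁻¹.
For low-spin the configuration is t2g^4 e_g^0: orbital energy -1.6 × 19900 = -31840 cm⁻¹, and 1 additional pair relative to high-spin adds 23465 cm⁻¹, giving -8375 cm⁻¹.
The difference is -8375 − (-11940) = 3565 cm⁻¹, so high-spin lies lower.

3565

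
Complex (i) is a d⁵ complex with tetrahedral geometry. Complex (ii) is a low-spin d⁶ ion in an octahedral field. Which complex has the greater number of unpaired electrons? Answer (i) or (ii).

(i): Tetrahedral splitting is small, so the complex is high-spin; e² t₂³ → 5 unpaired.
(ii): t₂g⁶ eg⁰ → 0 unpaired.
So (i) has more unpaired electrons.

(i)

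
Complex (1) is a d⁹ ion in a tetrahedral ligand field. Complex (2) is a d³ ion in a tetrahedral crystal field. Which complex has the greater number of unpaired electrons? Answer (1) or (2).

(2)

(1): Tetrahedral splitting is small, so the complex is high-spin; e⁴ t₂⁵ → 1 unpaired.
(2): Tetrahedral fields are weak (Δₜ ≈ 4/9 Δₒ), so electrons fill high-spin; e^2 t2^1 → 3 unpaired.
So (2) has more unpaired electrons.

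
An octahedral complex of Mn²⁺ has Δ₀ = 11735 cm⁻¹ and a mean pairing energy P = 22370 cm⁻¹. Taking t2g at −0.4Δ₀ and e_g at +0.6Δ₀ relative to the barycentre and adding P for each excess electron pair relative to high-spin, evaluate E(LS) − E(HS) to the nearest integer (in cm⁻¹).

Group 7 minus oxidation state +2 gives a d⁵ configuration for Mn²⁺.
In the high-spin limit (t2g^3 e_g^2) the orbital term is 0.0Δ₀ = 0 cm⁻¹, with no excess pairing.
Low-spin t2g^5 e_g^0 gives -2.0Δ₀ = -23470 cm⁻¹, but forming 2 extra pairs costs 2P = 44740 cm⁻¹, so E(LS) = -23470 + 44740 = 21270 cm⁻¹.
E(LS) − E(HS) = 21270 − (0) = 21270 cm⁻¹.

21270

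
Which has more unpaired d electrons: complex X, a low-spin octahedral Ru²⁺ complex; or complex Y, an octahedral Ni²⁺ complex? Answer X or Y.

X: Ru is in group 8, so Ru²⁺ is d⁶ (8 − 2 = 6); t2g^6 e_g^0 → 0 unpaired.
Y: Group 10 minus oxidation state +2 gives a d⁸ configuration for Ni²⁺; For octahedral d⁸ the high- and low-spin configurations coincide; t₂g⁶ eg² → 2 unpaired.
So Y has more unpaired electrons.

Y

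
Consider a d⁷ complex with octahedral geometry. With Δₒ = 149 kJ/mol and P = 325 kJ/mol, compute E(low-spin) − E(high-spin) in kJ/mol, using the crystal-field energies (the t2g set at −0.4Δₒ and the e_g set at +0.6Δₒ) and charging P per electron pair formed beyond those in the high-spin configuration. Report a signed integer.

176

High-spin: t2g^5 e_g^2, CFSE = -0.8Δₒ = -119 kJ/mol.
Low-spin: t2g^6 e_g^1, orbital CFSE = -1.8Δₒ = -268 kJ/mol; plus 1 excess pair × P = +325 kJ/mol; total 57 kJ/mol.
E(LS) − E(HS) = 57 − (-119) = 176 kJ/mol.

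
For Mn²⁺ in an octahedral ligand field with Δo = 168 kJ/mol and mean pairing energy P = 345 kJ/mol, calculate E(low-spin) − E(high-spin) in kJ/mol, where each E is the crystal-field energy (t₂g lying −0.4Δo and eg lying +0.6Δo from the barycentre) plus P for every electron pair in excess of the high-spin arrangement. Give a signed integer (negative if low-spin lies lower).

354

Mn sits in group 7; removing 2 electrons leaves Mn²⁺ with 7 − 2 = 5 d electrons.
In the high-spin limit (t₂g³ eg²) the orbital term is 0.0Δo = 0 kJ/mol, with no excess pairing.
For low-spin the configuration is t₂g⁵ eg⁰: orbital energy -2.0 × 168 = -336 kJ/mol, and 2 additional pairs relative to high-spin add 690 kJ/mol, giving 354 kJ/mol.
Thus E(LS) − E(HS) = 354 kJ/mol.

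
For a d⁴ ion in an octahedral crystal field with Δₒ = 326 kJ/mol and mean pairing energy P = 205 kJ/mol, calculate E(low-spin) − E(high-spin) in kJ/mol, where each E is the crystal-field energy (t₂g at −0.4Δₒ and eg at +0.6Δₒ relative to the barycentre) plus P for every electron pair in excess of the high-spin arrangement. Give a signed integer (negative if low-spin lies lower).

-121

High-spin d⁴ fills as t₂g³ eg¹ with CFSE 3(−0.4) + 1(+0.6) = -0.6Δₒ = -196 kJ/mol.
Low-spin t₂g⁴ eg⁰ gives -1.6Δₒ = -522 kJ/mol, but forming 1 extra pair costs 1P = 205 kJ/mol, so E(LS) = -522 + 205 = -317 kJ/mol.
Thus E(LS) − E(HS) = -121 kJ/mol.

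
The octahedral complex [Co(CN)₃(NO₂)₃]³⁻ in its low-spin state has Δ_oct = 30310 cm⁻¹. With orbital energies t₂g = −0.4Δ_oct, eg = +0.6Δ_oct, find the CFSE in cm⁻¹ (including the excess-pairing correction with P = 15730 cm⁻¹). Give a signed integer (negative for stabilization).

Ligand charges: 3×(-1) from CN⁻ and 3×(-1) from NO₂⁻ sum to -6; with overall charge -3, Co is +3.
Co³⁺: group 9, so d-count = 9 − 3 = 6.
Configuration: t₂g⁶ eg⁰.
CFSE(orbital) = 6×(-0.4Δ_oct) + 0×(0.6Δ_oct) = -2.4Δ_oct; with Δ_oct = 30310 cm⁻¹ that is -72744 cm⁻¹.
Relative to high-spin t₂g⁴ eg² (1 paired), the low-spin configuration has 2 additional pairs, contributing +2 × 15730 = +31460 cm⁻¹.
Combining: -72744 + 31460 = -41284 cm⁻¹.

-41284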